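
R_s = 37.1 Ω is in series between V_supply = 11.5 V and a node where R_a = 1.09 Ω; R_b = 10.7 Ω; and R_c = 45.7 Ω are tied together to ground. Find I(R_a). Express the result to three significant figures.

I ≈ 0.268 A

Combine the parallel branches: R_p = (1/1.09 + 1/10.7 + 1/45.7)⁻¹ = 0.9683 Ω.
V_A by voltage divider: V_A = 11.5 × 0.9683/(37.1 + 0.9683) = 0.2925 V.
Branch current I = V_A/R_a = 0.2925/1.09 = 0.2684 A.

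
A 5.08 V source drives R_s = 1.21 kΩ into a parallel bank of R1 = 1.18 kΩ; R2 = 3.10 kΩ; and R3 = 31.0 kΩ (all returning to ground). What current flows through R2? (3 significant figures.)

I ≈ 0.668 mA

Equivalent of the parallel group: R_p = 0.8317 kΩ.
Node voltage V_A = V_DC · R_p/(R_s + R_p) = 5.08 × 0.4074 = 2.069 V.
I(R2) = V_A / R2 = 2.069/3.10 = 0.6676 mA.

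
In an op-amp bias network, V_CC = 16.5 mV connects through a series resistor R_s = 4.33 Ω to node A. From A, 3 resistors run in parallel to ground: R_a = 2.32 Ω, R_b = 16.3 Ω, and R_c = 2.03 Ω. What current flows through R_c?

Parallel bank: R_p = 1/(1/2.32 + 1/16.3 + 1/2.03) = 1.015 Ω.
V_A = 16.5 × 1.015/5.345 = 3.134 mV.
I(R_c) = V_A / R_c = 3.134/2.03 = 1.544 mA.

I ≈ 1.54 mA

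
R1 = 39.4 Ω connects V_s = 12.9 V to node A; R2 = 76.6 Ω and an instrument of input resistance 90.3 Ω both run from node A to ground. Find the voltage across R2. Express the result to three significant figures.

First combine the lower leg with the load: R2 ‖ R_L = 41.44 Ω.
Now apply the divider: V_out = 12.9 × 0.5126 = 6.613 V.
(Unloaded it would be 8.52 V; the load pulls it down.)

V_out ≈ 6.61 V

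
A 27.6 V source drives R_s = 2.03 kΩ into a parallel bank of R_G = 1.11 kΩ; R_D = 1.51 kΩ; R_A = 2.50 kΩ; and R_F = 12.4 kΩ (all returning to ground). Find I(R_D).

I ≈ 3.55 mA

Combine the parallel branches: R_p = (1/1.11 + 1/1.51 + 1/2.50 + 1/12.4)⁻¹ = 0.4893 kΩ.
Node voltage V_A = V_s · R_p/(R_s + R_p) = 27.6 × 0.1942 = 5.360 V.
I(R_D) = V_A / R_D = 5.360/1.51 = 3.550 mA.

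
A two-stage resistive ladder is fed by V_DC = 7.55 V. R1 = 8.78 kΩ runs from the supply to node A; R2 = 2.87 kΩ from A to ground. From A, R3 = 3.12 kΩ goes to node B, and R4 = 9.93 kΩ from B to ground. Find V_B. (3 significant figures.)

V_B ≈ 1.21 V

Node A sees R2 in parallel with the series input of stage 2, R3 + R4 = 13.05 kΩ.
Effective lower resistance at A: R2 ‖ 13.05 = 2.353 kΩ.
V_A = 7.55 × 2.353/(8.78 + 2.353) = 1.596 V.
Then the unloaded second divider: V_B = V_A × R4/(R3+R4) = 1.596 × 0.7609 = 1.214 V.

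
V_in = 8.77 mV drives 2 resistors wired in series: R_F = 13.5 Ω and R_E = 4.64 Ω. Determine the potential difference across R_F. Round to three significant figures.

Series total: ΣR = 13.5 + 4.64 = 18.14 Ω.
V = V_in · R/ΣR = 8.77 × 0.7442 = 6.527 mV.

V ≈ 6.53 mV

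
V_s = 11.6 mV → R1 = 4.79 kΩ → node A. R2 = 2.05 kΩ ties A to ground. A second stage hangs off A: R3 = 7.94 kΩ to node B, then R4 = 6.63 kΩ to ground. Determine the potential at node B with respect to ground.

V_B ≈ 1.44 mV

Looking into the second stage from A: R3 + R4 = 14.57 kΩ appears in parallel with R2.
Effective lower resistance at A: R2 ‖ 14.57 = 1.797 kΩ.
So V_A = 11.6 × 0.2728 = 3.165 mV.
V_B = V_A × 0.4550 = 1.440 mV.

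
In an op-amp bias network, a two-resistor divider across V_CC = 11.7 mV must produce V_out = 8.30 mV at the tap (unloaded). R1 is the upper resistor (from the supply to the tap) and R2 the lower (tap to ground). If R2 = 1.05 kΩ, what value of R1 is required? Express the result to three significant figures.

Required fraction k = V_out/V_CC = 0.7094.
R1 = R2·(1/k − 1) = 1.05 × 0.4096 = 0.4301 kΩ.

R1 ≈ 0.430 kΩ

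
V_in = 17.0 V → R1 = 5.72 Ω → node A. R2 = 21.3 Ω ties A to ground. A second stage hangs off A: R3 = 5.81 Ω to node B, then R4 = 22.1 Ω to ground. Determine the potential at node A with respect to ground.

V_A ≈ 11.5 V

The second stage (R3 + R4 = 27.91 Ω) loads node A in parallel with R2.
R2 ‖ (R3+R4) = 12.08 Ω.
V_A = 17.0 × 12.08/(5.72 + 12.08) = 11.54 V.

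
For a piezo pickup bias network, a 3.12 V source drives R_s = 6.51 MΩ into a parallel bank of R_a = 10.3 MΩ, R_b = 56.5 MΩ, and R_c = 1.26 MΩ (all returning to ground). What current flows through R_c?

I ≈ 0.358 µA

Combine the parallel branches: R_p = (1/10.3 + 1/56.5 + 1/1.26)⁻¹ = 1.101 MΩ.
V_A = 3.12 × 1.101/7.611 = 0.4513 V.
Branch current I = V_A/R_c = 0.4513/1.26 = 0.3581 µA.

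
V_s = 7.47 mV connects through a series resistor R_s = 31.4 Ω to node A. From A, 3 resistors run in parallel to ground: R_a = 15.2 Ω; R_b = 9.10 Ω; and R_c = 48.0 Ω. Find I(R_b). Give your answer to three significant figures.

I ≈ 0.114 mA

Combine the parallel branches: R_p = (1/15.2 + 1/9.10 + 1/48.0)⁻¹ = 5.089 Ω.
V_A = 7.47 × 5.089/36.49 = 1.042 mV.
Branch current I = V_A/R_b = 1.042/9.10 = 0.1145 mA.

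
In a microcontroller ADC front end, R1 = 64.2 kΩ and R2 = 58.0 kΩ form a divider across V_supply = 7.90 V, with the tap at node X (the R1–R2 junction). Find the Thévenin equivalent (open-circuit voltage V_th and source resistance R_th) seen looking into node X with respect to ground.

V_th is the unloaded tap voltage: V_supply · R2/(R1+R2) = 7.90 × 0.4746 = 3.750 V.
With V_supply suppressed (replaced by a short), R_th = R1 ‖ R2 = (64.20 × 58.0)/(64.20 + 58.0) = 30.47 kΩ.

V_th ≈ 3.75 V, R_th ≈ 30.5 kΩ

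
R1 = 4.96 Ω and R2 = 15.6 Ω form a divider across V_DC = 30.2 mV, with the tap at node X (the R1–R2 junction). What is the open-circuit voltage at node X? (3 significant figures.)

V_th is the unloaded tap voltage: V_DC · R2/(R1+R2) = 30.2 × 0.7588 = 22.91 mV.

V_th ≈ 22.9 mV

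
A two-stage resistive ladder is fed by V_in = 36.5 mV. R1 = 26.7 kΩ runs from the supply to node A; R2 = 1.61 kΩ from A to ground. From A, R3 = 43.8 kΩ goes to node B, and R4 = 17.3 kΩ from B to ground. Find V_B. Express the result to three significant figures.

Looking into the second stage from A: R3 + R4 = 61.10 kΩ appears in parallel with R2.
Effective lower resistance at A: R2 ‖ 61.10 = 1.569 kΩ.
So V_A = 36.5 × 0.05549 = 2.025 mV.
V_B = V_A × 0.2831 = 0.5735 mV.

V_B ≈ 0.573 mV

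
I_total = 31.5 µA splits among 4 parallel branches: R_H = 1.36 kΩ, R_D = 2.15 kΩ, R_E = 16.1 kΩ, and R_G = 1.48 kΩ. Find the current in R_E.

Conductances: ΣG = 1/1.36 + 1/2.15 + 1/16.1 + 1/1.48 = 1.938 (1/kΩ).
Current divider: I(R_E) = I_total · G_k/ΣG = 31.5 × (0.06211/1.938) = 31.5 × 0.03205 = 1.009 µA.

I ≈ 1.01 µA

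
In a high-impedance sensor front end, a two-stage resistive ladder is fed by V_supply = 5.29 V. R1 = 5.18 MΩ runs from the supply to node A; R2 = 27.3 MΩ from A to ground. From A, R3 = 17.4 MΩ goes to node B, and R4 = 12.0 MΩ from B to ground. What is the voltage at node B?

V_B ≈ 1.58 V

Looking into the second stage from A: R3 + R4 = 29.40 MΩ appears in parallel with R2.
R2 ‖ (R3+R4) = 14.16 MΩ.
First divider: V_A = V_supply · 14.16/(5.18 + 14.16) = 3.873 V.
Then the unloaded second divider: V_B = V_A × R4/(R3+R4) = 3.873 × 0.4082 = 1.581 V.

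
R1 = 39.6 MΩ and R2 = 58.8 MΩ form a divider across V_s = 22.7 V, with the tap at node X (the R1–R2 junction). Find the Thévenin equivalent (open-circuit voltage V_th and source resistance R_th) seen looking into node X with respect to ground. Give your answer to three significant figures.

With X open, the divider is unloaded: V_th = 22.7 × 58.8/98.40 = 13.56 V.
With V_s suppressed (replaced by a short), R_th = R1 ‖ R2 = (39.60 × 58.8)/(39.60 + 58.8) = 23.66 MΩ.

V_th ≈ 13.6 V, R_th ≈ 23.7 MΩ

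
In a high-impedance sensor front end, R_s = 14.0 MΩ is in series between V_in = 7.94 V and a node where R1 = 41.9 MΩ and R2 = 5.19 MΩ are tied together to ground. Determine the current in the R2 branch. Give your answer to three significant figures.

Parallel bank: R_p = 1/(1/41.9 + 1/5.19) = 4.618 MΩ.
V_A = 7.94 × 4.618/18.62 = 1.969 V.
Branch current I = V_A/R2 = 1.969/5.19 = 0.3795 µA.

I ≈ 0.379 µA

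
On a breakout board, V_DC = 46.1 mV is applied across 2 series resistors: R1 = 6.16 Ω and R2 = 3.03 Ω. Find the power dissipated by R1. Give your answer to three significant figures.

P ≈ 155 µW

ΣR = 9.190 Ω → I = 46.1/9.190 = 5.016 mA.
P(R1) = I²·R1 = (5.016)² × 6.16 = 155.0 µW.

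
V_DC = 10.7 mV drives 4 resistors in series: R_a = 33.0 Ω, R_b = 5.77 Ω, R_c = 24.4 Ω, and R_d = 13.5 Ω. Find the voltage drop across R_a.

V ≈ 4.61 mV

Total series resistance ΣR = 33.0 + 5.77 + 24.4 + 13.5 = 76.67 Ω.
By the voltage-divider rule, V = 10.7 × 33.00/76.67 = 4.605 mV.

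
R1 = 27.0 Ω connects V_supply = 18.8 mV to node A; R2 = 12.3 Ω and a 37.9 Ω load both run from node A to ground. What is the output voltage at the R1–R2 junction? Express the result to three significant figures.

R2 ‖ R_L = (12.3 × 37.9)/(12.3 + 37.9) = 9.286 Ω.
Then V_out = V_supply · R2'/(R1 + R2') = 18.8 × 9.286/36.29 = 4.811 mV.

V_out ≈ 4.81 mV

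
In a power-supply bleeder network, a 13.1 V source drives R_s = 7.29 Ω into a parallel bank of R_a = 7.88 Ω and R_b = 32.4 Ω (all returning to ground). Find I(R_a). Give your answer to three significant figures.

I ≈ 0.773 A

Equivalent of the parallel group: R_p = 6.338 Ω.
V_A = 13.1 × 6.338/13.63 = 6.093 V.
I(R_a) = V_A / R_a = 6.093/7.88 = 0.7732 A.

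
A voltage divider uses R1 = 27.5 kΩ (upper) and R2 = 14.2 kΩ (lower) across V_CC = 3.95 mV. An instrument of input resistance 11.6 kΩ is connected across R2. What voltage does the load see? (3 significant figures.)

First combine the lower leg with the load: R2 ‖ R_L = 6.384 kΩ.
Now apply the divider: V_out = 3.95 × 0.1884 = 0.7443 mV.
(Unloaded it would be 1.35 mV; the load pulls it down.)

V_out ≈ 0.744 mV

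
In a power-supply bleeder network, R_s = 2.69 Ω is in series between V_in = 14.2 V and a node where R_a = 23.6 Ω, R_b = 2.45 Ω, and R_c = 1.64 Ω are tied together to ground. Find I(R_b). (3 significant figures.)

I ≈ 1.50 A

Parallel bank: R_p = 1/(1/23.6 + 1/2.45 + 1/1.64) = 0.9431 Ω.
V_A = 14.2 × 0.9431/3.633 = 3.686 V.
I(R_b) = V_A / R_b = 3.686/2.45 = 1.505 A.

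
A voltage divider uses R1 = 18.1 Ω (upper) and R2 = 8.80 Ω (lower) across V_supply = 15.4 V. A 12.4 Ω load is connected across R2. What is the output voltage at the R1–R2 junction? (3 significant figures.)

First combine the lower leg with the load: R2 ‖ R_L = 5.147 Ω.
Now apply the divider: V_out = 15.4 × 0.2214 = 3.410 V.
(Unloaded it would be 5.04 V; the load pulls it down.)

V_out ≈ 3.41 V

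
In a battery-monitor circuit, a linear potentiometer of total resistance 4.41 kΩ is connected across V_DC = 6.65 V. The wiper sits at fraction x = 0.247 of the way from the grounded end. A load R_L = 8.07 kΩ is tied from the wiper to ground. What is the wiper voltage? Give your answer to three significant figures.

Split the track: R_lower = x·R_p = 1.089 kΩ, R_upper = (1−x)·R_p = 3.321 kΩ.
R_L loads the lower segment: effective lower R = 0.9597 kΩ.
Then V_out = V_DC · 0.9597/(3.321 + 0.9597) = 1.491 V.
(Unloaded: V_out = x·V_DC = 1.64 V.)

V_out ≈ 1.49 V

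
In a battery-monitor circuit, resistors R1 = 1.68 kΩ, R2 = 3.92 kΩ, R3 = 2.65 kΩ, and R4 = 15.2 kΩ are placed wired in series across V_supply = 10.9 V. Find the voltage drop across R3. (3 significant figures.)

V ≈ 1.23 V

ΣR = 1.68 + 3.92 + 2.65 + 15.2 = 23.45 kΩ.
Voltage divider: V = V_supply · (2.650 / 23.45) = 10.9 × 0.1130 = 1.232 V.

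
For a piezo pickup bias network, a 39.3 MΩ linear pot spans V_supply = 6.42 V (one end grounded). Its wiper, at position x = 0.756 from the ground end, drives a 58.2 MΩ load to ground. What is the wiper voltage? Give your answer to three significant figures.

Lower segment x·R_p = 29.71 MΩ; upper segment (1−x)·R_p = 9.589 MΩ.
R_L loads the lower segment: effective lower R = 19.67 MΩ.
Loaded-divider output: V_out = 6.42 × 0.6723 = 4.316 V.

V_out ≈ 4.32 V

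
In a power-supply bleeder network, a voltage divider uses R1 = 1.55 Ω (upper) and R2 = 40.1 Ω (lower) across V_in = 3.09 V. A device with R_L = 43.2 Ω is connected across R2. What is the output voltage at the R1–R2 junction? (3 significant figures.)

R2 ‖ R_L = (40.1 × 43.2)/(40.1 + 43.2) = 20.80 Ω.
Voltage divider with the loaded lower leg: V_out = 3.09 × 20.80/(1.55 + 20.80) = 3.09 × 0.9306 = 2.876 V.

V_out ≈ 2.88 V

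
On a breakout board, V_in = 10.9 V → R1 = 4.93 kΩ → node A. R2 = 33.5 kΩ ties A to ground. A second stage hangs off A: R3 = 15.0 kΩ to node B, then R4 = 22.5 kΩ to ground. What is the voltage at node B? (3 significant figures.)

Looking into the second stage from A: R3 + R4 = 37.50 kΩ appears in parallel with R2.
R2 ‖ (R3+R4) = 17.69 kΩ.
V_A = 10.9 × 17.69/(4.93 + 17.69) = 8.525 V.
V_B = V_A × 0.6000 = 5.115 V.

V_B ≈ 5.11 V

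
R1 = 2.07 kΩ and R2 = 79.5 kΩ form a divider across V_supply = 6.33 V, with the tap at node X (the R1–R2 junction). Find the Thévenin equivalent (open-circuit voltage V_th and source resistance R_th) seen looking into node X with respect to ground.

V_th ≈ 6.17 V, R_th ≈ 2.02 kΩ

Open-circuit (no load on X): V_th = V_supply · R2/(R1 + R2) = 6.33 × 79.5/(2.070 + 79.5) = 6.169 V.
Zeroing V_supply shorts the top of R1 to ground, so R_th = R1 ‖ R2 = 2.017 kΩ.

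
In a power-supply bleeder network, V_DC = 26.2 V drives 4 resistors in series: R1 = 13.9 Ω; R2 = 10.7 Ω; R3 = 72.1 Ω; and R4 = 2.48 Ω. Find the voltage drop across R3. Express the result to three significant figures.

V ≈ 19.0 V

ΣR = 13.9 + 10.7 + 72.1 + 2.48 = 99.18 Ω.
Voltage divider: V = V_DC · (72.10 / 99.18) = 26.2 × 0.7270 = 19.05 V.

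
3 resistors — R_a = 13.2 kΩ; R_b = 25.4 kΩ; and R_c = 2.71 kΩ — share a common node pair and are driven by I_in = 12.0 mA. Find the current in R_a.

I ≈ 1.88 mA

Conductances: ΣG = 1/13.2 + 1/25.4 + 1/2.71 = 0.4841 (1/kΩ).
By the current-divider rule, I = I_in · G_k/ΣG = 12.0 × 0.1565 = 1.878 mA.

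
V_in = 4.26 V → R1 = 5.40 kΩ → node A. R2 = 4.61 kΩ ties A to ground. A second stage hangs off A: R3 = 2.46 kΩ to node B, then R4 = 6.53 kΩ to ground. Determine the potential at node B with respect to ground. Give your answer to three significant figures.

V_B ≈ 1.12 V

The second stage (R3 + R4 = 8.990 kΩ) loads node A in parallel with R2.
Effective lower resistance at A: R2 ‖ 8.990 = 3.047 kΩ.
So V_A = 4.26 × 0.3607 = 1.537 V.
V_B = V_A × 0.7264 = 1.116 V.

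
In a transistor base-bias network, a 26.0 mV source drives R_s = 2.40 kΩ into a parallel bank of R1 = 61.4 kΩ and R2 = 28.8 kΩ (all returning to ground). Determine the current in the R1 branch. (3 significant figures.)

Combine the parallel branches: R_p = (1/61.4 + 1/28.8)⁻¹ = 19.60 kΩ.
Node voltage V_A = V_s · R_p/(R_s + R_p) = 26.0 × 0.8909 = 23.16 mV.
I(R1) = V_A / R1 = 23.16/61.4 = 0.3773 µA.

I ≈ 0.377 µA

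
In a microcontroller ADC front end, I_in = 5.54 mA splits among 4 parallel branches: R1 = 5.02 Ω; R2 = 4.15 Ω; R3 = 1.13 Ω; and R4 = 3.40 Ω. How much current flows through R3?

I ≈ 3.03 mA

ΣG = 1/5.02 + 1/4.15 + 1/1.13 + 1/3.40 = 1.619.
R3 takes the fraction G_k/ΣG = 0.8850/1.619 = 0.5465, so I = 5.54 × 0.5465 = 3.028 mA.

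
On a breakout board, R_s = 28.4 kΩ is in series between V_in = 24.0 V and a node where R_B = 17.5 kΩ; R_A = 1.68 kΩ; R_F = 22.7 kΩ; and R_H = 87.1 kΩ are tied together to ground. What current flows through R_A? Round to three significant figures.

I ≈ 0.677 mA

Parallel bank: R_p = 1/(1/17.5 + 1/1.68 + 1/22.7 + 1/87.1) = 1.413 kΩ.
V_A = 24.0 × 1.413/29.81 = 1.137 V.
I(R_A) = V_A / R_A = 1.137/1.68 = 0.6769 mA.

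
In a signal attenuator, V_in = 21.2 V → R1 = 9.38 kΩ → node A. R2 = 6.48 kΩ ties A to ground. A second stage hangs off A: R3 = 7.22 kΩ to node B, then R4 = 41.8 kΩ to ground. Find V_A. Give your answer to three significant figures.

The second stage (R3 + R4 = 49.02 kΩ) loads node A in parallel with R2.
R2 ‖ (R3+R4) = 5.723 kΩ.
So V_A = 21.2 × 0.3789 = 8.034 V.

V_A ≈ 8.03 V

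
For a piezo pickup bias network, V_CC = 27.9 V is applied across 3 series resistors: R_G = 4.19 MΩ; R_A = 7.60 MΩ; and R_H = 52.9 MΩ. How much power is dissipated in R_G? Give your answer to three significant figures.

P ≈ 0.779 µW

Series current I = V_CC/ΣR = 27.9/64.69 = 0.4313 µA.
P(R_G) = I²·R_G = (0.4313)² × 4.19 = 0.7794 µW.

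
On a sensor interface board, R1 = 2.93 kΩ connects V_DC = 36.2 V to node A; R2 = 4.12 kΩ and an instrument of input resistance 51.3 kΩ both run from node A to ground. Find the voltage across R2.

R2 ‖ R_L = (4.12 × 51.3)/(4.12 + 51.3) = 3.814 kΩ.
Then V_out = V_DC · R2'/(R1 + R2') = 36.2 × 3.814/6.744 = 20.47 V.

V_out ≈ 20.5 V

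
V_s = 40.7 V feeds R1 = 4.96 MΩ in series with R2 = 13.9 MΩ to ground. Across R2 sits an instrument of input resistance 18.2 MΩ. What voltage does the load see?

V_out ≈ 25.0 V

First combine the lower leg with the load: R2 ‖ R_L = 7.881 MΩ.
Then V_out = V_s · R2'/(R1 + R2') = 40.7 × 7.881/12.84 = 24.98 V.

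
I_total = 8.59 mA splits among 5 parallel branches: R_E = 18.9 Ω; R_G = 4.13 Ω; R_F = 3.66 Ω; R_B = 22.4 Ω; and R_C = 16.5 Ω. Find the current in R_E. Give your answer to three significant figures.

I ≈ 0.675 mA

Conductances: ΣG = 1/18.9 + 1/4.13 + 1/3.66 + 1/22.4 + 1/16.5 = 0.6735 (1/Ω).
R_E takes the fraction G_k/ΣG = 0.05291/0.6735 = 0.07856, so I = 8.59 × 0.07856 = 0.6748 mA.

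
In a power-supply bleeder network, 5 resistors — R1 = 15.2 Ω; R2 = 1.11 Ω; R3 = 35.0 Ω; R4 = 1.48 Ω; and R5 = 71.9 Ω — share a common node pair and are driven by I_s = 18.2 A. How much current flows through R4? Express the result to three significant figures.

I ≈ 7.30 A

Conductances: ΣG = 1/15.2 + 1/1.11 + 1/35.0 + 1/1.48 + 1/71.9 = 1.685 (1/Ω).
By the current-divider rule, I = I_s · G_k/ΣG = 18.2 × 0.4010 = 7.299 A.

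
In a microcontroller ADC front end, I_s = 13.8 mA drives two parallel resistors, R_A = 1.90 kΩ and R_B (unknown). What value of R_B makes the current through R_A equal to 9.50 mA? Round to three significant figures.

R_B ≈ 4.20 kΩ

In a two-way split, I_A/I_s = R_B/(R_A + R_B).
9.50/13.8 = R_B/(R_A + R_B) → R_B = R_A · (0.6884)/(1 − 0.6884) = 1.90 × 2.209 = 4.198 kΩ.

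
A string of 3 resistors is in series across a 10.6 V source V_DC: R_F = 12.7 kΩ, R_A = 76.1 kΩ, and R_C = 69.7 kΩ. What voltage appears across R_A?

V ≈ 5.09 V

Total series resistance ΣR = 12.7 + 76.1 + 69.7 = 158.5 kΩ.
By the voltage-divider rule, V = 10.6 × 76.10/158.5 = 5.089 V.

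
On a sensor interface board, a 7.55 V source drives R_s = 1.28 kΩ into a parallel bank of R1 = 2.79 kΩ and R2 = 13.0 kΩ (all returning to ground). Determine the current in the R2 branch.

Parallel bank: R_p = 1/(1/2.79 + 1/13.0) = 2.297 kΩ.
Node voltage V_A = V_in · R_p/(R_s + R_p) = 7.55 × 0.6422 = 4.848 V.
I(R2) = V_A / R2 = 4.848/13.0 = 0.3729 mA.

I ≈ 0.373 mA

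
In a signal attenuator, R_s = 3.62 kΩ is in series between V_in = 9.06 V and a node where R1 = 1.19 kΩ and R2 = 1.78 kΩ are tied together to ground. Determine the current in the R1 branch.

Parallel bank: R_p = 1/(1/1.19 + 1/1.78) = 0.7132 kΩ.
V_A by voltage divider: V_A = 9.06 × 0.7132/(3.62 + 0.7132) = 1.491 V.
Branch current I = V_A/R1 = 1.491/1.19 = 1.253 mA.
(Equivalently: I_total = 2.091 mA, then current-divider fraction G_k/ΣG = 0.5993.)

I ≈ 1.25 mA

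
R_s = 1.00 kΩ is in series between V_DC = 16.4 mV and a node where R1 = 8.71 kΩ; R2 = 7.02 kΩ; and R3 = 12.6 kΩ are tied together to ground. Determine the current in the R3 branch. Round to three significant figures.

Combine the parallel branches: R_p = (1/8.71 + 1/7.02 + 1/12.6)⁻¹ = 2.971 kΩ.
Node voltage V_A = V_DC · R_p/(R_s + R_p) = 16.4 × 0.7482 = 12.27 mV.
Branch current I = V_A/R3 = 12.27/12.6 = 0.9738 µA.

I ≈ 0.974 µA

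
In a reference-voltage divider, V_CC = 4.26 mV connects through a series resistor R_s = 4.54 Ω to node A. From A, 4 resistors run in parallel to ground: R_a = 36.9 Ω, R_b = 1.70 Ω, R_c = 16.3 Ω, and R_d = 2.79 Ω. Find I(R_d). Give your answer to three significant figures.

I ≈ 0.268 mA

Combine the parallel branches: R_p = (1/36.9 + 1/1.70 + 1/16.3 + 1/2.79)⁻¹ = 0.9661 Ω.
V_A = 4.26 × 0.9661/5.506 = 0.7474 mV.
Branch current I = V_A/R_d = 0.7474/2.79 = 0.2679 mA.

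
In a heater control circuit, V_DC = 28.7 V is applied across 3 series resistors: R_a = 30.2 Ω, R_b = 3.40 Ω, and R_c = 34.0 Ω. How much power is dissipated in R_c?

ΣR = 67.60 Ω → I = 28.7/67.60 = 0.4246 A.
V(R_c) = I·R = 14.43 V; P = V·I = 14.43 × 0.4246 = 6.128 W.

P ≈ 6.13 W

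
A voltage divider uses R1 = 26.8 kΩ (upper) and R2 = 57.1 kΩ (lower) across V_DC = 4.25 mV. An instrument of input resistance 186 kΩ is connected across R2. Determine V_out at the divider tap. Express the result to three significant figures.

V_out ≈ 2.63 mV

First combine the lower leg with the load: R2 ‖ R_L = 43.69 kΩ.
Voltage divider with the loaded lower leg: V_out = 4.25 × 43.69/(26.8 + 43.69) = 4.25 × 0.6198 = 2.634 mV.
(Unloaded it would be 2.89 mV; the load pulls it down.)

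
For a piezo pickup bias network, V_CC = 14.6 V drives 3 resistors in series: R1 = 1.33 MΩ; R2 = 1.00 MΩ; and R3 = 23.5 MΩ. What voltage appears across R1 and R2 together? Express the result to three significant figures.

Total series resistance ΣR = 1.33 + 1.00 + 23.5 = 25.83 MΩ.
R_{R1..R2} = 1.33 + 1.00 = 2.330 MΩ.
V = V_CC · R/ΣR = 14.6 × 0.09021 = 1.317 V.

V ≈ 1.32 V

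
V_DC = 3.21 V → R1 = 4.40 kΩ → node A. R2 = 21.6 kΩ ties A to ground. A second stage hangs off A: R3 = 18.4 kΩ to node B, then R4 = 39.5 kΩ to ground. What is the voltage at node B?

Looking into the second stage from A: R3 + R4 = 57.90 kΩ appears in parallel with R2.
R2 ‖ (R3+R4) = 15.73 kΩ.
V_A = 3.21 × 15.73/(4.40 + 15.73) = 2.508 V.
Then the unloaded second divider: V_B = V_A × R4/(R3+R4) = 2.508 × 0.6822 = 1.711 V.

V_B ≈ 1.71 V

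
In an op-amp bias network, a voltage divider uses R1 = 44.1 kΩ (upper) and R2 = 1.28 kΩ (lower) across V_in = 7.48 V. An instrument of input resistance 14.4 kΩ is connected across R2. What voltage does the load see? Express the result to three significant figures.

The load sits in parallel with R2, giving an effective lower resistance R2' = R2·R_L/(R2+R_L) = 1.176 kΩ.
Then V_out = V_in · R2'/(R1 + R2') = 7.48 × 1.176/45.28 = 0.1942 V.

V_out ≈ 0.194 V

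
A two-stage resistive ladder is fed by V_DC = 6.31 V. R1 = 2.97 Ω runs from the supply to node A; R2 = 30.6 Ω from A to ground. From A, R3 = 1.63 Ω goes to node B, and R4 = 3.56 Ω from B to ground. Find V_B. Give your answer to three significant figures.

V_B ≈ 2.59 V

The second stage (R3 + R4 = 5.190 Ω) loads node A in parallel with R2.
Effective lower resistance at A: R2 ‖ 5.190 = 4.437 Ω.
First divider: V_A = V_DC · 4.437/(2.97 + 4.437) = 3.780 V.
Stage 2 is unloaded, so V_B = V_A · R4/(R3+R4) = 3.780 × 3.56/5.190 = 2.593 V.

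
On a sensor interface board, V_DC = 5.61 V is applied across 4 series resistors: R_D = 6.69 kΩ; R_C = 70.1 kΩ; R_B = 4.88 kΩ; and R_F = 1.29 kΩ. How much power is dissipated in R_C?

P ≈ 0.321 mW

The common current is I = 5.61/82.96 = 0.06762 mA.
V(R_C) = I·R = 4.740 V; P = V·I = 4.740 × 0.06762 = 0.3206 mW.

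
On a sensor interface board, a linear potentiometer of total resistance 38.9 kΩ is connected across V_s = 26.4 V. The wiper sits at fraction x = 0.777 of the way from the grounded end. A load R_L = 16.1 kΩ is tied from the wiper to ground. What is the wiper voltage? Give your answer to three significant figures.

V_out ≈ 14.5 V

The pot divides into 8.675 kΩ above the wiper and 30.23 kΩ below.
R_L loads the lower segment: effective lower R = 10.50 kΩ.
Loaded-divider output: V_out = 26.4 × 0.5477 = 14.46 V.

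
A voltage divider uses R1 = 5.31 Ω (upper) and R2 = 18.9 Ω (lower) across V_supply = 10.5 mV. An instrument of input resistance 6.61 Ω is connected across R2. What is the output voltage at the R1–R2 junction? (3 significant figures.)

V_out ≈ 5.04 mV

The load sits in parallel with R2, giving an effective lower resistance R2' = R2·R_L/(R2+R_L) = 4.897 Ω.
Then V_out = V_supply · R2'/(R1 + R2') = 10.5 × 4.897/10.21 = 5.038 mV.
(Unloaded it would be 8.20 mV; the load pulls it down.)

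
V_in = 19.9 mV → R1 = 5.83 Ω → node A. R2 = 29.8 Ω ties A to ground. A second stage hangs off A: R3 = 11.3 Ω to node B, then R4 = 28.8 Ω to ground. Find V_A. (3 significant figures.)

V_A ≈ 14.8 mV

Looking into the second stage from A: R3 + R4 = 40.10 Ω appears in parallel with R2.
R2 ‖ (R3+R4) = 17.10 Ω.
First divider: V_A = V_in · 17.10/(5.83 + 17.10) = 14.84 mV.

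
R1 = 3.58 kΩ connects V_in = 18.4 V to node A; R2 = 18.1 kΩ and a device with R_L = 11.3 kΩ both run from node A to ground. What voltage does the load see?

First combine the lower leg with the load: R2 ‖ R_L = 6.957 kΩ.
Then V_out = V_in · R2'/(R1 + R2') = 18.4 × 6.957/10.54 = 12.15 V.

V_out ≈ 12.1 V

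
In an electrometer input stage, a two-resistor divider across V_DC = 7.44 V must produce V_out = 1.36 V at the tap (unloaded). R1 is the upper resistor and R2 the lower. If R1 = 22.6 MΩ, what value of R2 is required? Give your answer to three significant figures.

R2 ≈ 5.06 MΩ

V_out/V_DC = R2/(R1+R2) = 0.1828.
R2 = R1 · 0.1828/(1 − 0.1828) = 5.055 MΩ.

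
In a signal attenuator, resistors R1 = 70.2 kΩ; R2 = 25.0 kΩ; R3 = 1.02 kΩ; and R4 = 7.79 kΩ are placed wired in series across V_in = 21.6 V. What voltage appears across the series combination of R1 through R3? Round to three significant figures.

V ≈ 20.0 V

Series total: ΣR = 70.2 + 25.0 + 1.02 + 7.79 = 104.0 kΩ.
R_{R1..R3} = 70.2 + 25.0 + 1.02 = 96.22 kΩ.
Voltage divider: V = V_in · (96.22 / 104.0) = 21.6 × 0.9251 = 19.98 V.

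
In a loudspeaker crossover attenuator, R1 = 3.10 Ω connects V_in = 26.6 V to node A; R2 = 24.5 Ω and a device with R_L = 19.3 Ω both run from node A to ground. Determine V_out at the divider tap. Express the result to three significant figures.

R2 ‖ R_L = (24.5 × 19.3)/(24.5 + 19.3) = 10.80 Ω.
Voltage divider with the loaded lower leg: V_out = 26.6 × 10.80/(3.10 + 10.80) = 26.6 × 0.7769 = 20.67 V.
(Unloaded it would be 23.6 V; the load pulls it down.)

V_out ≈ 20.7 V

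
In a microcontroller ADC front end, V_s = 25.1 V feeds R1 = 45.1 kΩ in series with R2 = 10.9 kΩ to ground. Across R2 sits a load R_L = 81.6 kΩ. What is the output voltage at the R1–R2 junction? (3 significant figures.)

R2 ‖ R_L = (10.9 × 81.6)/(10.9 + 81.6) = 9.616 kΩ.
Now apply the divider: V_out = 25.1 × 0.1757 = 4.411 V.
(Unloaded it would be 4.89 V; the load pulls it down.)

V_out ≈ 4.41 V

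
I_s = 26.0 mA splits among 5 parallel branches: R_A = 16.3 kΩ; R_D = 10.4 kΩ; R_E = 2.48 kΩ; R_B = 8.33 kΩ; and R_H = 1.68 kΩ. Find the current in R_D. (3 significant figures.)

I ≈ 1.96 mA

Conductances: ΣG = 1/16.3 + 1/10.4 + 1/2.48 + 1/8.33 + 1/1.68 = 1.276 (1/kΩ).
Current divider: I(R_D) = I_s · G_k/ΣG = 26.0 × (0.09615/1.276) = 26.0 × 0.07535 = 1.959 mA.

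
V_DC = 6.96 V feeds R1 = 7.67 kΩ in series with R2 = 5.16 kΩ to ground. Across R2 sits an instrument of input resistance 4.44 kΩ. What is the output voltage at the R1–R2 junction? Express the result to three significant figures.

V_out ≈ 1.65 V

The load sits in parallel with R2, giving an effective lower resistance R2' = R2·R_L/(R2+R_L) = 2.387 kΩ.
Now apply the divider: V_out = 6.96 × 0.2373 = 1.652 V.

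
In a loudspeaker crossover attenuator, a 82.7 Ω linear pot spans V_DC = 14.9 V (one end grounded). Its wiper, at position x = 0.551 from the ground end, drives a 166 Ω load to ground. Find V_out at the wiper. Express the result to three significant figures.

Lower segment x·R_p = 45.57 Ω; upper segment (1−x)·R_p = 37.13 Ω.
Lower segment in parallel with the load: 45.57 ‖ 166 = 35.75 Ω.
V_out = 14.9 × 35.75/(37.13 + 35.75) = 7.309 V.

V_out ≈ 7.31 V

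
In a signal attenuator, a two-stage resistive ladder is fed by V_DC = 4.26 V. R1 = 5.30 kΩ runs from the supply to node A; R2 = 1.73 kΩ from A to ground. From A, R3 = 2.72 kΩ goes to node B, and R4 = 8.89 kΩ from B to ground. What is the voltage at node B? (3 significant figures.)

Looking into the second stage from A: R3 + R4 = 11.61 kΩ appears in parallel with R2.
R2 ‖ (R3+R4) = 1.506 kΩ.
So V_A = 4.26 × 0.2212 = 0.9425 V.
V_B = V_A × 0.7657 = 0.7217 V.

V_B ≈ 0.722 V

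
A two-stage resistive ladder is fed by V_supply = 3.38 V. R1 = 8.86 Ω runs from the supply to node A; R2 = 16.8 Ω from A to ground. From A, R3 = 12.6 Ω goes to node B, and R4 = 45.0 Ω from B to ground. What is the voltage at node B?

V_B ≈ 1.57 V

The second stage (R3 + R4 = 57.60 Ω) loads node A in parallel with R2.
R2 ‖ (R3+R4) = 13.01 Ω.
So V_A = 3.38 × 0.5948 = 2.010 V.
V_B = V_A × 0.7812 = 1.571 V.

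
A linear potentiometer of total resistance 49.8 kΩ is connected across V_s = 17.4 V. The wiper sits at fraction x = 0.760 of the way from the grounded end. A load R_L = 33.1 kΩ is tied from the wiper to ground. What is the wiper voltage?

V_out ≈ 10.4 V

Lower segment x·R_p = 37.85 kΩ; upper segment (1−x)·R_p = 11.95 kΩ.
(x·R_p) ‖ R_L = 17.66 kΩ.
Then V_out = V_s · 17.66/(11.95 + 17.66) = 10.38 V.
(Unloaded: V_out = x·V_s = 13.2 V.)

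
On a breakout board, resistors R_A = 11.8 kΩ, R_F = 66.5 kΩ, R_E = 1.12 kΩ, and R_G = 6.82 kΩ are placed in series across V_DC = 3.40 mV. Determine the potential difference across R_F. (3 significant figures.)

Total series resistance ΣR = 11.8 + 66.5 + 1.12 + 6.82 = 86.24 kΩ.
V = V_DC · R/ΣR = 3.40 × 0.7711 = 2.622 mV.

V ≈ 2.62 mV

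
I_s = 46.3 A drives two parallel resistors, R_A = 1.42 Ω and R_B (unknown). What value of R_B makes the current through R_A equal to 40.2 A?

In a two-way split, I_A/I_s = R_B/(R_A + R_B).
With f = 0.8683, R_B = R_A · f/(1−f) = 1.42 × 6.590 = 9.358 Ω.

R_B ≈ 9.36 Ω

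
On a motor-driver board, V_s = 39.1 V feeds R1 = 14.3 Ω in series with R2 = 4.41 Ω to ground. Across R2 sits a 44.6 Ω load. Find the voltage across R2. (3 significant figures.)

V_out ≈ 8.57 V

The load sits in parallel with R2, giving an effective lower resistance R2' = R2·R_L/(R2+R_L) = 4.013 Ω.
Voltage divider with the loaded lower leg: V_out = 39.1 × 4.013/(14.3 + 4.013) = 39.1 × 0.2191 = 8.568 V.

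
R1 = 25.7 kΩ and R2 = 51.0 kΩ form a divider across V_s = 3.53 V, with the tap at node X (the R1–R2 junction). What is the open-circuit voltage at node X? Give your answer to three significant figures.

V_th ≈ 2.35 V

Open-circuit (no load on X): V_th = V_s · R2/(R1 + R2) = 3.53 × 51.0/(25.70 + 51.0) = 2.347 V.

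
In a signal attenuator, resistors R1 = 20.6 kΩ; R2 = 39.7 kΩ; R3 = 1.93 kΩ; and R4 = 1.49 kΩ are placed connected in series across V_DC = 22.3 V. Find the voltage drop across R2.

V ≈ 13.9 V

Series total: ΣR = 20.6 + 39.7 + 1.93 + 1.49 = 63.72 kΩ.
V = V_DC · R/ΣR = 22.3 × 0.6230 = 13.89 V.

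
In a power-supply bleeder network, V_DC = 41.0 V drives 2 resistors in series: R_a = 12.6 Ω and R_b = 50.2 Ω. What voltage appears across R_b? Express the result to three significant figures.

ΣR = 12.6 + 50.2 = 62.80 Ω.
By the voltage-divider rule, V = 41.0 × 50.20/62.80 = 32.77 V.

V ≈ 32.8 V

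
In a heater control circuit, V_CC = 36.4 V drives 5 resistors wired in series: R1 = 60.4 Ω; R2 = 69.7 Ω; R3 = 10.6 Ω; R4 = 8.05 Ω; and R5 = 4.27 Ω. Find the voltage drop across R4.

Series total: ΣR = 60.4 + 69.7 + 10.6 + 8.05 + 4.27 = 153.0 Ω.
By the voltage-divider rule, V = 36.4 × 8.050/153.0 = 1.915 V.

V ≈ 1.91 V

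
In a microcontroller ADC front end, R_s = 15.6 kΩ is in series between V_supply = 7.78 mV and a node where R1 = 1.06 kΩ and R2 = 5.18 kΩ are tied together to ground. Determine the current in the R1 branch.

I ≈ 0.392 µA

Equivalent of the parallel group: R_p = 0.8799 kΩ.
V_A = 7.78 × 0.8799/16.48 = 0.4154 mV.
Branch current I = V_A/R1 = 0.4154/1.06 = 0.3919 µA.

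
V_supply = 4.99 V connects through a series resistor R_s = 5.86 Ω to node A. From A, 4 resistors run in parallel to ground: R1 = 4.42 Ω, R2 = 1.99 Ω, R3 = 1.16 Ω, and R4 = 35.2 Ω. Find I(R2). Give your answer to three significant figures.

I ≈ 0.239 A

Parallel bank: R_p = 1/(1/4.42 + 1/1.99 + 1/1.16 + 1/35.2) = 0.6176 Ω.
V_A = 4.99 × 0.6176/6.478 = 0.4757 V.
I(R2) = V_A / R2 = 0.4757/1.99 = 0.2391 A.
(Equivalently: I_total = 0.7703 A, then current-divider fraction G_k/ΣG = 0.3103.)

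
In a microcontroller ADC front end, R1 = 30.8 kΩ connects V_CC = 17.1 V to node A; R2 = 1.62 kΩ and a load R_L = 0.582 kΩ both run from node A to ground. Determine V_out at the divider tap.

The load sits in parallel with R2, giving an effective lower resistance R2' = R2·R_L/(R2+R_L) = 0.4282 kΩ.
Then V_out = V_CC · R2'/(R1 + R2') = 17.1 × 0.4282/31.23 = 0.2345 V.
(Unloaded it would be 0.854 V; the load pulls it down.)

V_out ≈ 0.234 V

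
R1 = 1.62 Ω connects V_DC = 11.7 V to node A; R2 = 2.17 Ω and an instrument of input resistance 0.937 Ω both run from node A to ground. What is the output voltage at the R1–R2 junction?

V_out ≈ 3.37 V

R2 ‖ R_L = (2.17 × 0.937)/(2.17 + 0.937) = 0.6544 Ω.
Then V_out = V_DC · R2'/(R1 + R2') = 11.7 × 0.6544/2.274 = 3.366 V.
(Unloaded it would be 6.70 V; the load pulls it down.)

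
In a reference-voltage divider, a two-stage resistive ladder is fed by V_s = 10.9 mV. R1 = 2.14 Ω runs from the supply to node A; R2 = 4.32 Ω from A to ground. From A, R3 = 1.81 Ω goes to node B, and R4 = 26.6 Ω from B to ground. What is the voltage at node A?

V_A ≈ 6.94 mV

Node A sees R2 in parallel with the series input of stage 2, R3 + R4 = 28.41 Ω.
Effective lower resistance at A: R2 ‖ 28.41 = 3.750 Ω.
First divider: V_A = V_s · 3.750/(2.14 + 3.750) = 6.940 mV.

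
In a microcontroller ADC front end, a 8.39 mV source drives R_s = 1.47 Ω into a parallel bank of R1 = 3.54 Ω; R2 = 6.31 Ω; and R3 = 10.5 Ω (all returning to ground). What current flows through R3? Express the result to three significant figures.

I ≈ 0.447 mA

Parallel bank: R_p = 1/(1/3.54 + 1/6.31 + 1/10.5) = 1.865 Ω.
V_A = 8.39 × 1.865/3.335 = 4.692 mV.
Branch current I = V_A/R3 = 4.692/10.5 = 0.4468 mA.
(Check via current divider: I_total = 2.516 mA; share G_k/ΣG = 0.1776 → same result.)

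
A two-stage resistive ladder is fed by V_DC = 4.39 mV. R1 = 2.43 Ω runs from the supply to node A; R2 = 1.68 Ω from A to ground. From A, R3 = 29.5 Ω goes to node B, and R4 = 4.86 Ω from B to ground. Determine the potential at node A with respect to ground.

Node A sees R2 in parallel with the series input of stage 2, R3 + R4 = 34.36 Ω.
Effective lower resistance at A: R2 ‖ 34.36 = 1.602 Ω.
V_A = 4.39 × 1.602/(2.43 + 1.602) = 1.744 mV.

V_A ≈ 1.74 mV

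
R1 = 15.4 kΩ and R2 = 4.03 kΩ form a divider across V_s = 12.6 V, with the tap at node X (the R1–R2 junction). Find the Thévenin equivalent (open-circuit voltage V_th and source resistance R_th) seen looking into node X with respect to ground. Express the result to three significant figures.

V_th is the unloaded tap voltage: V_s · R2/(R1+R2) = 12.6 × 0.2074 = 2.613 V.
Looking into X with the source shorted: R_th = R1·R2/(R1+R2) = 15.40 × 4.03/19.43 = 3.194 kΩ.

V_th ≈ 2.61 V, R_th ≈ 3.19 kΩ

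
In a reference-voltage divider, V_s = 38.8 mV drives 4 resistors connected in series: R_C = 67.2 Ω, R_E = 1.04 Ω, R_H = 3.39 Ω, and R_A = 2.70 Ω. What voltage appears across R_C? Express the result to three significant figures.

Total series resistance ΣR = 67.2 + 1.04 + 3.39 + 2.70 = 74.33 Ω.
V = V_s · R/ΣR = 38.8 × 0.9041 = 35.08 mV.

V ≈ 35.1 mV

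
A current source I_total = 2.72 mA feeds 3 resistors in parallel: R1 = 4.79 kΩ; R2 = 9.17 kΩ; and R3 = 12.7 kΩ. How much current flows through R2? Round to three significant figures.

I ≈ 0.748 mA

ΣG = 1/4.79 + 1/9.17 + 1/12.7 = 0.3966.
By the current-divider rule, I = I_total · G_k/ΣG = 2.72 × 0.2750 = 0.7480 mA.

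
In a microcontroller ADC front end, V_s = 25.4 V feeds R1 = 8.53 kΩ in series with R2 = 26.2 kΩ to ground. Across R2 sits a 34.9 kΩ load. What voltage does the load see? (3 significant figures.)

R2 ‖ R_L = (26.2 × 34.9)/(26.2 + 34.9) = 14.97 kΩ.
Then V_out = V_s · R2'/(R1 + R2') = 25.4 × 14.97/23.50 = 16.18 V.

V_out ≈ 16.2 V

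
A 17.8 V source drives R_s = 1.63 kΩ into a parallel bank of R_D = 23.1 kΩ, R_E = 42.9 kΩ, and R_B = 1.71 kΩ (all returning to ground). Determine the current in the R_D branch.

Combine the parallel branches: R_p = (1/23.1 + 1/42.9 + 1/1.71)⁻¹ = 1.535 kΩ.
Node voltage V_A = V_supply · R_p/(R_s + R_p) = 17.8 × 0.4850 = 8.633 V.
I(R_D) = V_A / R_D = 8.633/23.1 = 0.3737 mA.
(Check via current divider: I_total = 5.624 mA; share G_k/ΣG = 0.06646 → same result.)

I ≈ 0.374 mA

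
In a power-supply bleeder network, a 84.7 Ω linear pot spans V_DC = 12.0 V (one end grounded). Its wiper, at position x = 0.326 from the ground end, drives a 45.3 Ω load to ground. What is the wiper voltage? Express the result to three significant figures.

V_out ≈ 2.77 V

The pot divides into 57.09 Ω above the wiper and 27.61 Ω below.
(x·R_p) ‖ R_L = 17.16 Ω.
Then V_out = V_DC · 17.16/(57.09 + 17.16) = 2.773 V.
(Unloaded: V_out = x·V_DC = 3.91 V.)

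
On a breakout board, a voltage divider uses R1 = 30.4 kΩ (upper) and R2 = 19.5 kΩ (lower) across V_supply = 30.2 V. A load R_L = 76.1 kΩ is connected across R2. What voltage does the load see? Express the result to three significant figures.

V_out ≈ 10.2 V

First combine the lower leg with the load: R2 ‖ R_L = 15.52 kΩ.
Voltage divider with the loaded lower leg: V_out = 30.2 × 15.52/(30.4 + 15.52) = 30.2 × 0.3380 = 10.21 V.
(Unloaded it would be 11.8 V; the load pulls it down.)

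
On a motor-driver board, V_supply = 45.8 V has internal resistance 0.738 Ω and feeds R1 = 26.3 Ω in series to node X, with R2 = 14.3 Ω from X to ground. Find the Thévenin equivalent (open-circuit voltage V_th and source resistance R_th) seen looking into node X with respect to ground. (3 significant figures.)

V_th ≈ 15.8 V, R_th ≈ 9.35 Ω

R1' = 0.738 + 26.3 = 27.04 Ω (source resistance + R1).
With X open, the divider is unloaded: V_th = 45.8 × 14.3/41.34 = 15.84 V.
Looking into X with the source shorted: R_th = R1'·R2/(R1'+R2) = 27.04 × 14.3/41.34 = 9.353 Ω.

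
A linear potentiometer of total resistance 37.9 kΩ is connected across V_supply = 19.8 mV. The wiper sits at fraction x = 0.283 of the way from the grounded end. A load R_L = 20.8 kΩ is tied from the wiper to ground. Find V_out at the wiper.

V_out ≈ 4.09 mV

Split the track: R_lower = x·R_p = 10.73 kΩ, R_upper = (1−x)·R_p = 27.17 kΩ.
Lower segment in parallel with the load: 10.73 ‖ 20.8 = 7.077 kΩ.
Loaded-divider output: V_out = 19.8 × 0.2066 = 4.091 mV.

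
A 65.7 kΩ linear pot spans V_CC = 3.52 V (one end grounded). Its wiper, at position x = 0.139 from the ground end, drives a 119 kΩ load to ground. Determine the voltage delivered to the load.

V_out ≈ 0.459 V

Split the track: R_lower = x·R_p = 9.132 kΩ, R_upper = (1−x)·R_p = 56.57 kΩ.
R_L loads the lower segment: effective lower R = 8.481 kΩ.
Then V_out = V_CC · 8.481/(56.57 + 8.481) = 0.4590 V.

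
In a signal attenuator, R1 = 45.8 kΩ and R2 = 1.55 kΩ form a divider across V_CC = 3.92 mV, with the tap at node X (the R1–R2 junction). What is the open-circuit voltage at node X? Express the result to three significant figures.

V_th ≈ 0.128 mV

V_th is the unloaded tap voltage: V_CC · R2/(R1+R2) = 3.92 × 0.03273 = 0.1283 mV.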